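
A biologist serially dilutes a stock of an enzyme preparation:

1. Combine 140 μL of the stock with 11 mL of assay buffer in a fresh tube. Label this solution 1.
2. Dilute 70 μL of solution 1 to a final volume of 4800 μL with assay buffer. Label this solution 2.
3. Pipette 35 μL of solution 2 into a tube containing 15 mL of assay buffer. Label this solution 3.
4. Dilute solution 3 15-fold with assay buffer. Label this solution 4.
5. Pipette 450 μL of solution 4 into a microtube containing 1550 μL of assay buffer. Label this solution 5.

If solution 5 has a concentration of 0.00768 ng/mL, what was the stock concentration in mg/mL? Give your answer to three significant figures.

1.20 mg/mL

Step 1: 140 μL + 11 mL = 11140 μL total → factor 11140/140 = 79.571
Step 2: 70 μL brought to 4800 μL → factor 4800/70 = 68.571
Step 3: 35 μL + 15 mL = 15035 μL total → factor 15035/35 = 429.57
Step 4: 15-fold → factor 15
Step 5: 450 μL + 1550 μL = 2000 μL total → factor 2000/450 = 4.4444
Overall dilution factor = 79.571 × 68.571 × 429.57 × 15 × 4.4444 = 1.5626 × 10^8
Stock = 0.00768 ng/mL × 1.5626 × 10^8 = 1.200 × 10^6 ng/mL = 1.20 mg/mL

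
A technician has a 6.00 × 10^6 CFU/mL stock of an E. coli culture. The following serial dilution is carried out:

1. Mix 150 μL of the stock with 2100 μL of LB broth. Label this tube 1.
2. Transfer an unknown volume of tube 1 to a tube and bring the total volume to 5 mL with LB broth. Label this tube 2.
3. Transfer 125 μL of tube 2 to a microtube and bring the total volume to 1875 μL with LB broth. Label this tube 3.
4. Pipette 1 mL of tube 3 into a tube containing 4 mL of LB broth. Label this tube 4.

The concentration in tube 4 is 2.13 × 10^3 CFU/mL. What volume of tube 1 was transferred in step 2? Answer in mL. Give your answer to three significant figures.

2.00 mL

Step 1: 150 μL + 2100 μL = 2250 μL total → factor 2250/150 = 15
Step 2: v brought to 5 mL → factor = 5 mL/v
Step 3: 125 μL brought to 1875 μL → factor 1875/125 = 15
Step 4: 1 mL + 4 mL = 5 mL total → factor 5/1 = 5
Product of known-step factors = 1125
Overall factor = 6.00 × 10^6 CFU/mL / (2.13 × 10^3 CFU/mL) = 2816.9
Step-2 factor = 2816.9 / 1125 = 2.5039
v = 5 mL / 2.5039 = 2.00 mL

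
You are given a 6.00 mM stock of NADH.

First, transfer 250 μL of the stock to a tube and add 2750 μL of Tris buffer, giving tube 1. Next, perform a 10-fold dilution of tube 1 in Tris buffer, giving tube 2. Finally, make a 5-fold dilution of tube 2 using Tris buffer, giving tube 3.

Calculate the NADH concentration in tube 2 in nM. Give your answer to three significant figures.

5.00 × 10^4 nM

Step 1: 250 μL + 2750 μL = 3000 μL total → factor 3000/250 = 12
Step 2: 10-fold → factor 10
Dilution factor through tube 2 = 12 × 10 = 120
[tube 2] = 6.00 mM / 120 = 0.05000 mM = 5.00 × 10^4 nM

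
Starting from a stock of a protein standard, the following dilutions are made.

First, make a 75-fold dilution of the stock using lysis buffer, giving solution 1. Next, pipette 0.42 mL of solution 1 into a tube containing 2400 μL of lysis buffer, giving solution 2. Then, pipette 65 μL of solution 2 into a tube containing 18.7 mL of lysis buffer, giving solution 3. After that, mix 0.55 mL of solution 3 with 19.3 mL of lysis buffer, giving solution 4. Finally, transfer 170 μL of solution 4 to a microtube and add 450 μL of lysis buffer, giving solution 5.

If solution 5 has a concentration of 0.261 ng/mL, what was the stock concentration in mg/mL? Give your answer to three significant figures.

4.99 mg/mL

Step 1: 75-fold → factor 75
Step 2: 0.42 mL + 2400 μL = 2.82 mL total → factor 2.82/0.42 = 6.7143
Step 3: 65 μL + 18.7 mL = 18765 μL total → factor 18765/65 = 288.69
Step 4: 0.55 mL + 19.3 mL = 19.85 mL total → factor 19.85/0.55 = 36.091
Step 5: 170 μL + 450 μL = 620 μL total → factor 620/170 = 3.6471
Overall dilution factor = 75 × 6.7143 × 288.69 × 36.091 × 3.6471 = 1.9135 × 10^7
Stock = 0.261 ng/mL × 1.9135 × 10^7 = 4.994 × 10^6 ng/mL = 4.99 mg/mL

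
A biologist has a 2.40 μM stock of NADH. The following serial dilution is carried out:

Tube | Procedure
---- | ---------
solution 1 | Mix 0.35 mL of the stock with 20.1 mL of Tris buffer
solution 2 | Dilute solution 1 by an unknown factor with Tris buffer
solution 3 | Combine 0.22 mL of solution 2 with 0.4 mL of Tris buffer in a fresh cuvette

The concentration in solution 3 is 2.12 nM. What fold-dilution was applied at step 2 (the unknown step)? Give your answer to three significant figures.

6.88-fold

Step 1: 0.35 mL + 20.1 mL = 20.45 mL total → factor 20.45/0.35 = 58.429
Step 2: unknown factor x
Step 3: 0.22 mL + 0.4 mL = 0.62 mL total → factor 0.62/0.22 = 2.8182
Product of known-step factors = 164.66
Overall factor = 2.40 μM / (2.12 nM) = 1132.1
x = 1132.1 / 164.66 = 6.88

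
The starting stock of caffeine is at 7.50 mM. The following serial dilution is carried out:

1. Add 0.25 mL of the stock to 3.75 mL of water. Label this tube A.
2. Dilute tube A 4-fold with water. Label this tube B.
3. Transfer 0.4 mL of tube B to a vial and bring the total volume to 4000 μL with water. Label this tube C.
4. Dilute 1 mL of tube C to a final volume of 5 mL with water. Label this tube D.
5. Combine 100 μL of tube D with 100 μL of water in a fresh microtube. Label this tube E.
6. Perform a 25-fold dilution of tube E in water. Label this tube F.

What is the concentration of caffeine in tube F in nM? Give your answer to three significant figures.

46.9 nM

Step 1: 0.25 mL + 3.75 mL = 4 mL total → factor 4/0.25 = 16
Step 2: 4-fold → factor 4
Step 3: 0.4 mL brought to 4000 μL → factor 4/0.4 = 10
Step 4: 1 mL brought to 5 mL → factor 5/1 = 5
Step 5: 100 μL + 100 μL = 200 μL total → factor 200/100 = 2
Step 6: 25-fold → factor 25
Overall dilution factor = 16 × 4 × 10 × 5 × 2 × 25 = 1.6 × 10^5
Final = 7.50 mM / 1.6 × 10^5 = 4.688 × 10^-5 mM = 46.9 nM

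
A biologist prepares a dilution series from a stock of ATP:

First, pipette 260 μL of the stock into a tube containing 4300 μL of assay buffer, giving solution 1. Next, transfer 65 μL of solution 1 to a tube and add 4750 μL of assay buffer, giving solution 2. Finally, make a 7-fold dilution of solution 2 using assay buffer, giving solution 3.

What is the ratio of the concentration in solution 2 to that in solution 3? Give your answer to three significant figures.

Step 1: 260 μL + 4300 μL = 4560 μL total → factor 4560/260 = 17.538
Step 2: 65 μL + 4750 μL = 4815 μL total → factor 4815/65 = 74.077
Step 3: 7-fold → factor 7
Dilution factor to solution 2 = 1299.2; to solution 3 = 9094.4
[solution 2]/[solution 3] = (factor to solution 3)/(factor to solution 2) = 9094.4/1299.2 = 7.00

7.00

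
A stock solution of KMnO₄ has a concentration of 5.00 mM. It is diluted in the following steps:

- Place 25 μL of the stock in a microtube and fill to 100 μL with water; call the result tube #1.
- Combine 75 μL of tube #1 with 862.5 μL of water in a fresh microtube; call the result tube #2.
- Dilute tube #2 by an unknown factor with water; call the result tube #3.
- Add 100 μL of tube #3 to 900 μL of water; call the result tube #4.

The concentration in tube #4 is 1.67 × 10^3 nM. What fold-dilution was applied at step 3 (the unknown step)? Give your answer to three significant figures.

Step 1: 25 μL brought to 100 μL → factor 100/25 = 4
Step 2: 75 μL + 862.5 μL = 937.5 μL total → factor 937.5/75 = 12.5
Step 3: unknown factor x
Step 4: 100 μL + 900 μL = 1000 μL total → factor 1000/100 = 10
Product of known-step factors = 500
Overall factor = 5.00 mM / (1.67 × 10^3 nM) = 2994
x = 2994 / 500 = 5.99

5.99-fold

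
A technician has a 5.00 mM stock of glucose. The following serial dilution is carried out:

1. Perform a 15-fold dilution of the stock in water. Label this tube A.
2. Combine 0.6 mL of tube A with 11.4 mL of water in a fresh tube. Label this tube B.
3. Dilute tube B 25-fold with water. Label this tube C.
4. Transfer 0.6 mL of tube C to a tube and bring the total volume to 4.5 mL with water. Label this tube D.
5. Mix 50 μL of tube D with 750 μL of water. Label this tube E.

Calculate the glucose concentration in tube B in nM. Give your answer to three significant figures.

1.67 × 10^4 nM

Step 1: 15-fold → factor 15
Step 2: 0.6 mL + 11.4 mL = 12 mL total → factor 12/0.6 = 20
Dilution factor through tube B = 15 × 20 = 300
[tube B] = 5.00 mM / 300 = 0.01667 mM = 1.67 × 10^4 nM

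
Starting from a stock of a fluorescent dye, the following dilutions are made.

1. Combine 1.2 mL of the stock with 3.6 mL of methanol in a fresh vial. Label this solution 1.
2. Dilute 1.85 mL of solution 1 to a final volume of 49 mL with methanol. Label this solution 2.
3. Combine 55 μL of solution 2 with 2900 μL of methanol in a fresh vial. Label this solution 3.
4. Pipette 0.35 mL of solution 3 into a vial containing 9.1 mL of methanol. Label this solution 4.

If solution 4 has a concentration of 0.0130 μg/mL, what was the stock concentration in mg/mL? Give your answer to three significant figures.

Step 1: 1.2 mL + 3.6 mL = 4.8 mL total → factor 4.8/1.2 = 4
Step 2: 1.85 mL brought to 49 mL → factor 49/1.85 = 26.486
Step 3: 55 μL + 2900 μL = 2955 μL total → factor 2955/55 = 53.727
Step 4: 0.35 mL + 9.1 mL = 9.45 mL total → factor 9.45/0.35 = 27
Overall dilution factor = 4 × 26.486 × 53.727 × 27 = 1.5369 × 10^5
Stock = 0.0130 μg/mL × 1.5369 × 10^5 = 1998 μg/mL = 2.00 mg/mL

2.00 mg/mL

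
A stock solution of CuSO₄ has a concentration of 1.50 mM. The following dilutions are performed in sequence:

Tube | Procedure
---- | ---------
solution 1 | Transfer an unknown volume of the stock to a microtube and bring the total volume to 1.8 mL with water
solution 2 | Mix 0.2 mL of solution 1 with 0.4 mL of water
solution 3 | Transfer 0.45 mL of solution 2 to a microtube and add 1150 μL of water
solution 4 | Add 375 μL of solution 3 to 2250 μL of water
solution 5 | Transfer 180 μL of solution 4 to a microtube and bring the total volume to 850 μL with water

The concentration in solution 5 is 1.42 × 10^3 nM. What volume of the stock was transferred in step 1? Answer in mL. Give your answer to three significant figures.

0.601 mL

Step 1: v brought to 1.8 mL → factor = 1.8 mL/v
Step 2: 0.2 mL + 0.4 mL = 0.6 mL total → factor 0.6/0.2 = 3
Step 3: 0.45 mL + 1150 μL = 1.6 mL total → factor 1.6/0.45 = 3.5556
Step 4: 375 μL + 2250 μL = 2625 μL total → factor 2625/375 = 7
Step 5: 180 μL brought to 850 μL → factor 850/180 = 4.7222
Product of known-step factors = 352.59
Overall factor = 1.50 mM / (1.42 × 10^3 nM) = 1056.3
Step-1 factor = 1056.3 / 352.59 = 2.9959
v = 1.8 mL / 2.9959 = 0.601 mL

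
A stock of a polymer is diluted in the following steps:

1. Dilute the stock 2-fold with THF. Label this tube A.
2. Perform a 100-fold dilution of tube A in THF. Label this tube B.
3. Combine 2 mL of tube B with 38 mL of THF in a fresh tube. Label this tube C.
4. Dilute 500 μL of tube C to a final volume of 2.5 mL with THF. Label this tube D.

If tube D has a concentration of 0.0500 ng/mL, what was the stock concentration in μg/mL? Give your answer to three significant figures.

1.00 μg/mL

Step 1: 2-fold → factor 2
Step 2: 100-fold → factor 100
Step 3: 2 mL + 38 mL = 40 mL total → factor 40/2 = 20
Step 4: 500 μL brought to 2.5 mL → factor 2500/500 = 5
Overall dilution factor = 2 × 100 × 20 × 5 = 20000
Stock = 0.0500 ng/mL × 20000 = 1000 ng/mL = 1.00 μg/mL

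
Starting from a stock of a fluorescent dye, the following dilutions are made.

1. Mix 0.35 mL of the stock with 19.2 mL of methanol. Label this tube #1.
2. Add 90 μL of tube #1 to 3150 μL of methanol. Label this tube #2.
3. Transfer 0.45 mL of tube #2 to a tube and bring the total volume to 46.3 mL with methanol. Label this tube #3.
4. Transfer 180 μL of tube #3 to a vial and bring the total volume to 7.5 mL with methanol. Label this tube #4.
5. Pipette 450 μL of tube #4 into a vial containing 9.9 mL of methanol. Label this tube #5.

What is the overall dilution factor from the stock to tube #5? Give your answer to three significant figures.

Step 1: 0.35 mL + 19.2 mL = 19.55 mL total → factor 19.55/0.35 = 55.857
Step 2: 90 μL + 3150 μL = 3240 μL total → factor 3240/90 = 36
Step 3: 0.45 mL brought to 46.3 mL → factor 46.3/0.45 = 102.89
Step 4: 180 μL brought to 7.5 mL → factor 7500/180 = 41.667
Step 5: 450 μL + 9.9 mL = 10350 μL total → factor 10350/450 = 23
Overall dilution factor = 55.857 × 36 × 102.89 × 41.667 × 23 = 1.9827 × 10^8

1.98 × 10^8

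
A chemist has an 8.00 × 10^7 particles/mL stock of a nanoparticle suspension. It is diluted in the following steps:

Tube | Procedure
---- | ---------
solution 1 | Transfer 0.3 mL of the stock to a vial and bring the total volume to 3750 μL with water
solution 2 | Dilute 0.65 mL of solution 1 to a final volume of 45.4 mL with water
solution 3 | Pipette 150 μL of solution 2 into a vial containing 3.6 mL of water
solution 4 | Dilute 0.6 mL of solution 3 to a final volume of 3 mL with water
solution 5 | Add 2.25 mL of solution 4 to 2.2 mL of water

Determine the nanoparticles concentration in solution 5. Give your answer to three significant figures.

371 particles/mL

Step 1: 0.3 mL brought to 3750 μL → factor 3.75/0.3 = 12.5
Step 2: 0.65 mL brought to 45.4 mL → factor 45.4/0.65 = 69.846
Step 3: 150 μL + 3.6 mL = 3750 μL total → factor 3750/150 = 25
Step 4: 0.6 mL brought to 3 mL → factor 3/0.6 = 5
Step 5: 2.25 mL + 2.2 mL = 4.45 mL total → factor 4.45/2.25 = 1.9778
Overall dilution factor = 12.5 × 69.846 × 25 × 5 × 1.9778 = 2.1584 × 10^5
Final = 8.00 × 10^7 particles/mL / 2.1584 × 10^5 = 371 particles/mL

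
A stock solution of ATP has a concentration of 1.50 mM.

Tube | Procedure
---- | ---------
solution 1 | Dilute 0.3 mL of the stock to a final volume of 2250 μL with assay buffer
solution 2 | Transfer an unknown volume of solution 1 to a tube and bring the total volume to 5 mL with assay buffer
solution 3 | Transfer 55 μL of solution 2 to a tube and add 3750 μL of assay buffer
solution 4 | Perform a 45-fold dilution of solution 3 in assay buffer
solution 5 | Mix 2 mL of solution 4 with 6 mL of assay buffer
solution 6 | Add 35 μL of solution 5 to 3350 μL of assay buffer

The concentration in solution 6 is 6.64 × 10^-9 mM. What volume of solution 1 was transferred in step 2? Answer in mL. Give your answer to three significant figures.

0.200 mL

Step 1: 0.3 mL brought to 2250 μL → factor 2.25/0.3 = 7.5
Step 2: v brought to 5 mL → factor = 5 mL/v
Step 3: 55 μL + 3750 μL = 3805 μL total → factor 3805/55 = 69.182
Step 4: 45-fold → factor 45
Step 5: 2 mL + 6 mL = 8 mL total → factor 8/2 = 4
Step 6: 35 μL + 3350 μL = 3385 μL total → factor 3385/35 = 96.714
Product of known-step factors = 9.0327 × 10^6
Overall factor = 1.50 mM / (6.64 × 10^-9 mM) = 2.259 × 10^8
Step-2 factor = 2.259 × 10^8 / 9.0327 × 10^6 = 25.01
v = 5 mL / 25.01 = 0.200 mL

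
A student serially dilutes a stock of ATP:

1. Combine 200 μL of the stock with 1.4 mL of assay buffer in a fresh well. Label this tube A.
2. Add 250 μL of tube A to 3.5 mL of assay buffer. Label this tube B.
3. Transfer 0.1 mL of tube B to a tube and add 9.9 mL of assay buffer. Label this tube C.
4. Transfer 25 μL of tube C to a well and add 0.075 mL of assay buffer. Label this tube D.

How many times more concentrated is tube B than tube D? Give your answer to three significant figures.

Step 1: 200 μL + 1.4 mL = 1600 μL total → factor 1600/200 = 8
Step 2: 250 μL + 3.5 mL = 3750 μL total → factor 3750/250 = 15
Step 3: 0.1 mL + 9.9 mL = 10 mL total → factor 10/0.1 = 100
Step 4: 25 μL + 0.075 mL = 100 μL total → factor 100/25 = 4
Dilution factor to tube B = 120; to tube D = 48000
[tube B]/[tube D] = (factor to tube D)/(factor to tube B) = 48000/120 = 400

400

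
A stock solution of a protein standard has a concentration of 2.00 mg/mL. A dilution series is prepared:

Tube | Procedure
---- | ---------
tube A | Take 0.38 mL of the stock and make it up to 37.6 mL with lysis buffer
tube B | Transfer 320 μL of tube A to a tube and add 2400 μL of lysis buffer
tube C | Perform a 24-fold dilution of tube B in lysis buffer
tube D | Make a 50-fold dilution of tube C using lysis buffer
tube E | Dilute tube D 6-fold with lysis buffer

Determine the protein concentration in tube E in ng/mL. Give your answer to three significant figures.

Step 1: 0.38 mL brought to 37.6 mL → factor 37.6/0.38 = 98.947
Step 2: 320 μL + 2400 μL = 2720 μL total → factor 2720/320 = 8.5
Step 3: 24-fold → factor 24
Step 4: 50-fold → factor 50
Step 5: 6-fold → factor 6
Overall dilution factor = 98.947 × 8.5 × 24 × 50 × 6 = 6.0556 × 10^6
Final = 2.00 mg/mL / 6.0556 × 10^6 = 3.303 × 10^-7 mg/mL = 0.330 ng/mL

0.330 ng/mL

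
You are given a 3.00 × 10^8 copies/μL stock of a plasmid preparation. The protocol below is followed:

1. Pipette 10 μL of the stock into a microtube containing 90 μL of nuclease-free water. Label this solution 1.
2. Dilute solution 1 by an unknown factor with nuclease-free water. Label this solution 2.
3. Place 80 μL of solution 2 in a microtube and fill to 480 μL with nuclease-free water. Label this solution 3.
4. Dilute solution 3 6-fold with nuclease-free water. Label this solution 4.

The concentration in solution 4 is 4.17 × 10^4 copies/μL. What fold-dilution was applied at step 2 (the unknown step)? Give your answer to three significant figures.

Step 1: 10 μL + 90 μL = 100 μL total → factor 100/10 = 10
Step 2: unknown factor x
Step 3: 80 μL brought to 480 μL → factor 480/80 = 6
Step 4: 6-fold → factor 6
Product of known-step factors = 360
Overall factor = 3.00 × 10^8 copies/μL / (4.17 × 10^4 copies/μL) = 7194.2
x = 7194.2 / 360 = 20.0

20.0-fold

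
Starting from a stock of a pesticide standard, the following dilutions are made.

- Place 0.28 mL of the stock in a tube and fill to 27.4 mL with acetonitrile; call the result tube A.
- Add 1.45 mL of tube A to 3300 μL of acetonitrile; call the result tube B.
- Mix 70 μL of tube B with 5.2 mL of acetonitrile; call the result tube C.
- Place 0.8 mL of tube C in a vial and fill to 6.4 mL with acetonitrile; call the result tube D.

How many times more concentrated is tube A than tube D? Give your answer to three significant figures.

Step 1: 0.28 mL brought to 27.4 mL → factor 27.4/0.28 = 97.857
Step 2: 1.45 mL + 3300 μL = 4.75 mL total → factor 4.75/1.45 = 3.2759
Step 3: 70 μL + 5.2 mL = 5270 μL total → factor 5270/70 = 75.286
Step 4: 0.8 mL brought to 6.4 mL → factor 6.4/0.8 = 8
Dilution factor to tube A = 97.857; to tube D = 1.9307 × 10^5
[tube A]/[tube D] = (factor to tube D)/(factor to tube A) = 1.9307 × 10^5/97.857 = 1.97 × 10^3

1.97 × 10^3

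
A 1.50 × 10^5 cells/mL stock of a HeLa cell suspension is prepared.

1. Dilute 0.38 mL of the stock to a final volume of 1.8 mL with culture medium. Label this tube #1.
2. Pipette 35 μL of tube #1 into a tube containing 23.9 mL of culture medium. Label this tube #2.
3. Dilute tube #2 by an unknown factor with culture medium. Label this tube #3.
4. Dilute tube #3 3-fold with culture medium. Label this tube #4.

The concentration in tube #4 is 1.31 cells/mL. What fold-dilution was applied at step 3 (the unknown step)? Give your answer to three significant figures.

11.8-fold

Step 1: 0.38 mL brought to 1.8 mL → factor 1.8/0.38 = 4.7368
Step 2: 35 μL + 23.9 mL = 23935 μL total → factor 23935/35 = 683.86
Step 3: unknown factor x
Step 4: 3-fold → factor 3
Product of known-step factors = 9718
Overall factor = 1.50 × 10^5 cells/mL / (1.31 cells/mL) = 1.145 × 10^5
x = 1.145 × 10^5 / 9718 = 11.8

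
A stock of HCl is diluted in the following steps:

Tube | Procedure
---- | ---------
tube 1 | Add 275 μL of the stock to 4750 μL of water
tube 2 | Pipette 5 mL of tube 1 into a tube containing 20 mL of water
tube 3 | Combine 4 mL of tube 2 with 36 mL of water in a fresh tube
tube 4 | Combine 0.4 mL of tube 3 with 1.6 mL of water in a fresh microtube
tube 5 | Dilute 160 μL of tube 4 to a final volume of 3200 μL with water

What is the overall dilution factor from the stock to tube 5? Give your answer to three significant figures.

Step 1: 275 μL + 4750 μL = 5025 μL total → factor 5025/275 = 18.273
Step 2: 5 mL + 20 mL = 25 mL total → factor 25/5 = 5
Step 3: 4 mL + 36 mL = 40 mL total → factor 40/4 = 10
Step 4: 0.4 mL + 1.6 mL = 2 mL total → factor 2/0.4 = 5
Step 5: 160 μL brought to 3200 μL → factor 3200/160 = 20
Overall dilution factor = 18.273 × 5 × 10 × 5 × 20 = 91364

9.14 × 10^4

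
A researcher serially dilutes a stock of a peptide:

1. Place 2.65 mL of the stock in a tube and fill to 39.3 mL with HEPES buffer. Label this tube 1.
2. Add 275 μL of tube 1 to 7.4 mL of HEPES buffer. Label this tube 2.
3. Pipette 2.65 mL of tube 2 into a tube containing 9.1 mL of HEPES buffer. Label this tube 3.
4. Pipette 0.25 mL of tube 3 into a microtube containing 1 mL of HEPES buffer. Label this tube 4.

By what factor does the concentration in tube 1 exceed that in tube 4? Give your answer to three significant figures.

619

Step 1: 2.65 mL brought to 39.3 mL → factor 39.3/2.65 = 14.83
Step 2: 275 μL + 7.4 mL = 7675 μL total → factor 7675/275 = 27.909
Step 3: 2.65 mL + 9.1 mL = 11.75 mL total → factor 11.75/2.65 = 4.434
Step 4: 0.25 mL + 1 mL = 1.25 mL total → factor 1.25/0.25 = 5
Dilution factor to tube 1 = 14.83; to tube 4 = 9176
[tube 1]/[tube 4] = (factor to tube 4)/(factor to tube 1) = 9176/14.83 = 619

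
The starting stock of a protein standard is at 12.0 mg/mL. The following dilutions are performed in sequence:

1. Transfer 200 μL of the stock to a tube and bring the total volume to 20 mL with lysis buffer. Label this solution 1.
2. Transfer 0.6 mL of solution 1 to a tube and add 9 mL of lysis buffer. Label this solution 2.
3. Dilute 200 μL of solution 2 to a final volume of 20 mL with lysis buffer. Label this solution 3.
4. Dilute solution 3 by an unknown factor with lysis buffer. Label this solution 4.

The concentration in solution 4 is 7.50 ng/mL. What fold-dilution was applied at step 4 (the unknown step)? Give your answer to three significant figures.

Step 1: 200 μL brought to 20 mL → factor 20000/200 = 100
Step 2: 0.6 mL + 9 mL = 9.6 mL total → factor 9.6/0.6 = 16
Step 3: 200 μL brought to 20 mL → factor 20000/200 = 100
Step 4: unknown factor x
Product of known-step factors = 1.6 × 10^5
Overall factor = 12.0 mg/mL / (7.50 ng/mL) = 1.6 × 10^6
x = 1.6 × 10^6 / 1.6 × 10^5 = 10.0

10.0-fold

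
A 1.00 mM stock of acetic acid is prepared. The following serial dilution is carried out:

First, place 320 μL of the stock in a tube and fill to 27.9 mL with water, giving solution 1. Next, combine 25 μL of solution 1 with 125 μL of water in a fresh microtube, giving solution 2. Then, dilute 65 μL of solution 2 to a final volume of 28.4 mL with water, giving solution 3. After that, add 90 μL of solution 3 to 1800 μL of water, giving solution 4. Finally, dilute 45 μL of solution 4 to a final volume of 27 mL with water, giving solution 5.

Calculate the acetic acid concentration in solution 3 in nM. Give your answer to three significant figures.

4.38 nM

Step 1: 320 μL brought to 27.9 mL → factor 27900/320 = 87.188
Step 2: 25 μL + 125 μL = 150 μL total → factor 150/25 = 6
Step 3: 65 μL brought to 28.4 mL → factor 28400/65 = 436.92
Dilution factor through solution 3 = 87.188 × 6 × 436.92 = 2.2857 × 10^5
[solution 3] = 1.00 mM / 2.2857 × 10^5 = 4.375 × 10^-6 mM = 4.38 nM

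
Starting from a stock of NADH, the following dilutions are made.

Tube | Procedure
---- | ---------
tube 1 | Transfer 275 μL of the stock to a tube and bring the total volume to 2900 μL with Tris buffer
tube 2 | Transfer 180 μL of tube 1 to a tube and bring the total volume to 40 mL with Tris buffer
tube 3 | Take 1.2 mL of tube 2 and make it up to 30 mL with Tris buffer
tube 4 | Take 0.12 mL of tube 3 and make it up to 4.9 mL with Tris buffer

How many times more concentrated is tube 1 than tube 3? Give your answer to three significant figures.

Step 1: 275 μL brought to 2900 μL → factor 2900/275 = 10.545
Step 2: 180 μL brought to 40 mL → factor 40000/180 = 222.22
Step 3: 1.2 mL brought to 30 mL → factor 30/1.2 = 25
Dilution factor to tube 1 = 10.545; to tube 3 = 58586
[tube 1]/[tube 3] = (factor to tube 3)/(factor to tube 1) = 58586/10.545 = 5.56 × 10^3

5.56 × 10^3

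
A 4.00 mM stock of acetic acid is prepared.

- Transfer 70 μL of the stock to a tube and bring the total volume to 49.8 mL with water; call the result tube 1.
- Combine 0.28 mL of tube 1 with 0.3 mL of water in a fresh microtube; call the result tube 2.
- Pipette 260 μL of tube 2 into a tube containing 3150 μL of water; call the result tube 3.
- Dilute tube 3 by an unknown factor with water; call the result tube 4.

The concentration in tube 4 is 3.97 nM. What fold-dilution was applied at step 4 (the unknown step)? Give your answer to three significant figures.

52.1-fold

Step 1: 70 μL brought to 49.8 mL → factor 49800/70 = 711.43
Step 2: 0.28 mL + 0.3 mL = 0.58 mL total → factor 0.58/0.28 = 2.0714
Step 3: 260 μL + 3150 μL = 3410 μL total → factor 3410/260 = 13.115
Step 4: unknown factor x
Product of known-step factors = 19328
Overall factor = 4.00 mM / (3.97 nM) = 1.0076 × 10^6
x = 1.0076 × 10^6 / 19328 = 52.1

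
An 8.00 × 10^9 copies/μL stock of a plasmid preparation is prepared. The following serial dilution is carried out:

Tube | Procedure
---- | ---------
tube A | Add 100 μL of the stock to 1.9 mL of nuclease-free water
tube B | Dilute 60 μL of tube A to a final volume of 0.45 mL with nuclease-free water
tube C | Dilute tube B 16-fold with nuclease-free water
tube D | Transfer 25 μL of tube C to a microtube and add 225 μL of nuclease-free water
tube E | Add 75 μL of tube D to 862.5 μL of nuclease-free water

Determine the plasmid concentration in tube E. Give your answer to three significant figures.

Step 1: 100 μL + 1.9 mL = 2000 μL total → factor 2000/100 = 20
Step 2: 60 μL brought to 0.45 mL → factor 450/60 = 7.5
Step 3: 16-fold → factor 16
Step 4: 25 μL + 225 μL = 250 μL total → factor 250/25 = 10
Step 5: 75 μL + 862.5 μL = 937.5 μL total → factor 937.5/75 = 12.5
Overall dilution factor = 20 × 7.5 × 16 × 10 × 12.5 = 3 × 10^5
Final = 8.00 × 10^9 copies/μL / 3 × 10^5 = 2.67 × 10^4 copies/μL

2.67 × 10^4 copies/μL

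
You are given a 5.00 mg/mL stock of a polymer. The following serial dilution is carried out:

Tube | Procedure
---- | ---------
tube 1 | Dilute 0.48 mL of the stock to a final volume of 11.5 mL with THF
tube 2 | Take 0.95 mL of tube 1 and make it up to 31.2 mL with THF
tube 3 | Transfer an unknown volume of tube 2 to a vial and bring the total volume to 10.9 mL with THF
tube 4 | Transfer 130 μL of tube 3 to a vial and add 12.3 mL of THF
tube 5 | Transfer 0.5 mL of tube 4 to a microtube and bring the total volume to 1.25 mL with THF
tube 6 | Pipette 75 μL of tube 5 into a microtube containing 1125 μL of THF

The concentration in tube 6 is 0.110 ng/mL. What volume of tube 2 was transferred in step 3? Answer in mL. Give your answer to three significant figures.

Step 1: 0.48 mL brought to 11.5 mL → factor 11.5/0.48 = 23.958
Step 2: 0.95 mL brought to 31.2 mL → factor 31.2/0.95 = 32.842
Step 3: v brought to 10.9 mL → factor = 10.9 mL/v
Step 4: 130 μL + 12.3 mL = 12430 μL total → factor 12430/130 = 95.615
Step 5: 0.5 mL brought to 1.25 mL → factor 1.25/0.5 = 2.5
Step 6: 75 μL + 1125 μL = 1200 μL total → factor 1200/75 = 16
Product of known-step factors = 3.0094 × 10^6
Overall factor = 5.00 mg/mL / (0.110 ng/mL) = 4.5455 × 10^7
Step-3 factor = 4.5455 × 10^7 / 3.0094 × 10^6 = 15.104
v = 10.9 mL / 15.104 = 0.722 mL

0.722 mL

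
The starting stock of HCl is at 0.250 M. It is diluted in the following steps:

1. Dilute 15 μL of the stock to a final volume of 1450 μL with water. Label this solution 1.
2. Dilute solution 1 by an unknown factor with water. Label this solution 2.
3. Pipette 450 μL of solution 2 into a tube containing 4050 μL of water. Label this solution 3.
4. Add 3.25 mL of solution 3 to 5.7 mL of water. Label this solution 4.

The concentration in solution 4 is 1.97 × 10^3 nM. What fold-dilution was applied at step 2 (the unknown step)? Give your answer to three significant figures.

Step 1: 15 μL brought to 1450 μL → factor 1450/15 = 96.667
Step 2: unknown factor x
Step 3: 450 μL + 4050 μL = 4500 μL total → factor 4500/450 = 10
Step 4: 3.25 mL + 5.7 mL = 8.95 mL total → factor 8.95/3.25 = 2.7538
Product of known-step factors = 2662.1
Overall factor = 0.250 M / (1.97 × 10^3 nM) = 1.269 × 10^5
x = 1.269 × 10^5 / 2662.1 = 47.7

47.7-fold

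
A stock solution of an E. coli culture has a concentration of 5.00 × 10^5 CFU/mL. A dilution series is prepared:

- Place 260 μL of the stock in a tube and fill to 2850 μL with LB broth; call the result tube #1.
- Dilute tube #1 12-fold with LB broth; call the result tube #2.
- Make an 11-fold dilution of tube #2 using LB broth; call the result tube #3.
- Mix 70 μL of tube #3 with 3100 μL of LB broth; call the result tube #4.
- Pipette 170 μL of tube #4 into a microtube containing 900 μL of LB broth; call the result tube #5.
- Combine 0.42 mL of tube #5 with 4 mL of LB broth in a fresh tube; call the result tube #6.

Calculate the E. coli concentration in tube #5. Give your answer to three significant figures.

Step 1: 260 μL brought to 2850 μL → factor 2850/260 = 10.962
Step 2: 12-fold → factor 12
Step 3: 11-fold → factor 11
Step 4: 70 μL + 3100 μL = 3170 μL total → factor 3170/70 = 45.286
Step 5: 170 μL + 900 μL = 1070 μL total → factor 1070/170 = 6.2941
Dilution factor through tube #5 = 10.962 × 12 × 11 × 45.286 × 6.2941 = 4.1242 × 10^5
[tube #5] = 5.00 × 10^5 CFU/mL / 4.1242 × 10^5 = 1.21 CFU/mL

1.21 CFU/mL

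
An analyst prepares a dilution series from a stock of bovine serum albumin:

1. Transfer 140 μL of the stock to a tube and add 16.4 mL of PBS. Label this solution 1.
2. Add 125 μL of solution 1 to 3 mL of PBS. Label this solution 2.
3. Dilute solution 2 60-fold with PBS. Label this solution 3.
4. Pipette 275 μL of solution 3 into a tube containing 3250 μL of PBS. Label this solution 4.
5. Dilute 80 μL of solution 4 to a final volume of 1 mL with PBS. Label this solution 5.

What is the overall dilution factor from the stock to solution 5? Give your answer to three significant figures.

Step 1: 140 μL + 16.4 mL = 16540 μL total → factor 16540/140 = 118.14
Step 2: 125 μL + 3 mL = 3125 μL total → factor 3125/125 = 25
Step 3: 60-fold → factor 60
Step 4: 275 μL + 3250 μL = 3525 μL total → factor 3525/275 = 12.818
Step 5: 80 μL brought to 1 mL → factor 1000/80 = 12.5
Overall dilution factor = 118.14 × 25 × 60 × 12.818 × 12.5 = 2.8395 × 10^7

2.84 × 10^7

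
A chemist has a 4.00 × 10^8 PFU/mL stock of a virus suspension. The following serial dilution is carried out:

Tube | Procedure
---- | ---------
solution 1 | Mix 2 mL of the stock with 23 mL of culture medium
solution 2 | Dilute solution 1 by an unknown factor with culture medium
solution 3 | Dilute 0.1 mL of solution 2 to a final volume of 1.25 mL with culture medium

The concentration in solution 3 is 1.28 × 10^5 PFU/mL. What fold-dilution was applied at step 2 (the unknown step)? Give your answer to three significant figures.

Step 1: 2 mL + 23 mL = 25 mL total → factor 25/2 = 12.5
Step 2: unknown factor x
Step 3: 0.1 mL brought to 1.25 mL → factor 1.25/0.1 = 12.5
Product of known-step factors = 156.25
Overall factor = 4.00 × 10^8 PFU/mL / (1.28 × 10^5 PFU/mL) = 3125
x = 3125 / 156.25 = 20.0

20.0-fold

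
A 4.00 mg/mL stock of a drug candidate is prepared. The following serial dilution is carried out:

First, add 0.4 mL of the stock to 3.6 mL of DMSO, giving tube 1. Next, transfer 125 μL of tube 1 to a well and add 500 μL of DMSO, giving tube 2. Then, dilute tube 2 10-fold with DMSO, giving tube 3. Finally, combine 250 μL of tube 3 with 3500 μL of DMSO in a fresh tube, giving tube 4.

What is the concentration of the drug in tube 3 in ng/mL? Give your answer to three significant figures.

Step 1: 0.4 mL + 3.6 mL = 4 mL total → factor 4/0.4 = 10
Step 2: 125 μL + 500 μL = 625 μL total → factor 625/125 = 5
Step 3: 10-fold → factor 10
Dilution factor through tube 3 = 10 × 5 × 10 = 500
[tube 3] = 4.00 mg/mL / 500 = 0.008000 mg/mL = 8.00 × 10^3 ng/mL

8.00 × 10^3 ng/mL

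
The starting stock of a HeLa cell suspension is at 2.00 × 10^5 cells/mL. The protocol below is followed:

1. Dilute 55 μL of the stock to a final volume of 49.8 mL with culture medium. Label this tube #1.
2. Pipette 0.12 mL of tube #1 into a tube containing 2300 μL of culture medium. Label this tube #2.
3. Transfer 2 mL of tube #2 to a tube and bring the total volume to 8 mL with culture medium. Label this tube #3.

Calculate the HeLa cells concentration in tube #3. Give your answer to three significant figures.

Step 1: 55 μL brought to 49.8 mL → factor 49800/55 = 905.45
Step 2: 0.12 mL + 2300 μL = 2.42 mL total → factor 2.42/0.12 = 20.167
Step 3: 2 mL brought to 8 mL → factor 8/2 = 4
Dilution factor through tube #3 = 905.45 × 20.167 × 4 = 73040
[tube #3] = 2.00 × 10^5 cells/mL / 73040 = 2.74 cells/mL

2.74 cells/mL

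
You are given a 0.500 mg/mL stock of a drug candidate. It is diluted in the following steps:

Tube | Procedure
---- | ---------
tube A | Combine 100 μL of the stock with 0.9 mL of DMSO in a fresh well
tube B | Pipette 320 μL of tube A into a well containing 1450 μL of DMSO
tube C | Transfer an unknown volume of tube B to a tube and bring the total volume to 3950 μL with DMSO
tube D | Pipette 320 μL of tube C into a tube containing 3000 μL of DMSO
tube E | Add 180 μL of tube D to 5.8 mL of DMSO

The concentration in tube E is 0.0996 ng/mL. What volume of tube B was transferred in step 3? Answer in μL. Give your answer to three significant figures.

15.0 μL

Step 1: 100 μL + 0.9 mL = 1000 μL total → factor 1000/100 = 10
Step 2: 320 μL + 1450 μL = 1770 μL total → factor 1770/320 = 5.5312
Step 3: v brought to 3950 μL → factor = 3950 μL/v
Step 4: 320 μL + 3000 μL = 3320 μL total → factor 3320/320 = 10.375
Step 5: 180 μL + 5.8 mL = 5980 μL total → factor 5980/180 = 33.222
Product of known-step factors = 19065
Overall factor = 0.500 mg/mL / (0.0996 ng/mL) = 5.0201 × 10^6
Step-3 factor = 5.0201 × 10^6 / 19065 = 263.31
v = 3950 μL / 263.31 = 15.0 μL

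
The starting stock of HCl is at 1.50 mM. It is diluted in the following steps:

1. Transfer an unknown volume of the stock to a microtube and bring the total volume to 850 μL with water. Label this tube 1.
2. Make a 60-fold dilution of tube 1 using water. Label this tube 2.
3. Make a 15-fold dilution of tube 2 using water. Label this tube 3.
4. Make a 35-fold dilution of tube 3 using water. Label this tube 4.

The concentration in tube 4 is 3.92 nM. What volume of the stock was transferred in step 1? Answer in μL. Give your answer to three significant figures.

Step 1: v brought to 850 μL → factor = 850 μL/v
Step 2: 60-fold → factor 60
Step 3: 15-fold → factor 15
Step 4: 35-fold → factor 35
Product of known-step factors = 31500
Overall factor = 1.50 mM / (3.92 nM) = 3.8265 × 10^5
Step-1 factor = 3.8265 × 10^5 / 31500 = 12.148
v = 850 μL / 12.148 = 70.0 μL

70.0 μL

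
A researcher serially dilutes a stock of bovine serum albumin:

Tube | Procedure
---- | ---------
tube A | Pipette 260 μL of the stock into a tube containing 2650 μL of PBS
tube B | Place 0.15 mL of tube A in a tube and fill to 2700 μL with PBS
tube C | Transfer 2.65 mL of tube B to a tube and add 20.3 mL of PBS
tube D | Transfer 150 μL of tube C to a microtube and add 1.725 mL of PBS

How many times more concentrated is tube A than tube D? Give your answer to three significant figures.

Step 1: 260 μL + 2650 μL = 2910 μL total → factor 2910/260 = 11.192
Step 2: 0.15 mL brought to 2700 μL → factor 2.7/0.15 = 18
Step 3: 2.65 mL + 20.3 mL = 22.95 mL total → factor 22.95/2.65 = 8.6604
Step 4: 150 μL + 1.725 mL = 1875 μL total → factor 1875/150 = 12.5
Dilution factor to tube A = 11.192; to tube D = 21809
[tube A]/[tube D] = (factor to tube D)/(factor to tube A) = 21809/11.192 = 1.95 × 10^3

1.95 × 10^3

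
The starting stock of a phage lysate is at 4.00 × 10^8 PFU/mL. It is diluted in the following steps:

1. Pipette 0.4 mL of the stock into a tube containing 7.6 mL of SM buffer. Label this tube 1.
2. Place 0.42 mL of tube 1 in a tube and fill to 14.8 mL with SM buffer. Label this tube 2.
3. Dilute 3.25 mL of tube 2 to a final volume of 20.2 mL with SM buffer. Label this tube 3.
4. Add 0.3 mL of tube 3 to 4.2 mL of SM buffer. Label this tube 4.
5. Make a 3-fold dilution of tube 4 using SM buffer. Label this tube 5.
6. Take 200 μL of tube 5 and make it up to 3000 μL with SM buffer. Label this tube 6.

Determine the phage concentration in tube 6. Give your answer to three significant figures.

135 PFU/mL

Step 1: 0.4 mL + 7.6 mL = 8 mL total → factor 8/0.4 = 20
Step 2: 0.42 mL brought to 14.8 mL → factor 14.8/0.42 = 35.238
Step 3: 3.25 mL brought to 20.2 mL → factor 20.2/3.25 = 6.2154
Step 4: 0.3 mL + 4.2 mL = 4.5 mL total → factor 4.5/0.3 = 15
Step 5: 3-fold → factor 3
Step 6: 200 μL brought to 3000 μL → factor 3000/200 = 15
Overall dilution factor = 20 × 35.238 × 6.2154 × 15 × 3 × 15 = 2.9567 × 10^6
Final = 4.00 × 10^8 PFU/mL / 2.9567 × 10^6 = 135 PFU/mL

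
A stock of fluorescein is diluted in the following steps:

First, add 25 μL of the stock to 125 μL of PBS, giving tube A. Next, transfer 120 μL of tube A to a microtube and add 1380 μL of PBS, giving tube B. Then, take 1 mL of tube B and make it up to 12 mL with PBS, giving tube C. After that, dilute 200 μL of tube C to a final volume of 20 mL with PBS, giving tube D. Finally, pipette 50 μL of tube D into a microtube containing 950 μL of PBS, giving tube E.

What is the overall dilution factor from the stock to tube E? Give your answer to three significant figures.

1.80 × 10^6

Step 1: 25 μL + 125 μL = 150 μL total → factor 150/25 = 6
Step 2: 120 μL + 1380 μL = 1500 μL total → factor 1500/120 = 12.5
Step 3: 1 mL brought to 12 mL → factor 12/1 = 12
Step 4: 200 μL brought to 20 mL → factor 20000/200 = 100
Step 5: 50 μL + 950 μL = 1000 μL total → factor 1000/50 = 20
Overall dilution factor = 6 × 12.5 × 12 × 100 × 20 = 1.8 × 10^6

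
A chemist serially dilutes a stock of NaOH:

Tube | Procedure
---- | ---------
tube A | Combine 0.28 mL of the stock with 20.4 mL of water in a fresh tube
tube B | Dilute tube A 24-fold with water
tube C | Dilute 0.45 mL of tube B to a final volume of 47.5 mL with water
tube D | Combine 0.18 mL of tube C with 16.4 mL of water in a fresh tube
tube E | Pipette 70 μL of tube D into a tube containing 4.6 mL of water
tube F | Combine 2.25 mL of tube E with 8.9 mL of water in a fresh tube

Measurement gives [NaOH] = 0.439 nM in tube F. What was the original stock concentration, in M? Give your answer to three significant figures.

Step 1: 0.28 mL + 20.4 mL = 20.68 mL total → factor 20.68/0.28 = 73.857
Step 2: 24-fold → factor 24
Step 3: 0.45 mL brought to 47.5 mL → factor 47.5/0.45 = 105.56
Step 4: 0.18 mL + 16.4 mL = 16.58 mL total → factor 16.58/0.18 = 92.111
Step 5: 70 μL + 4.6 mL = 4670 μL total → factor 4670/70 = 66.714
Step 6: 2.25 mL + 8.9 mL = 11.15 mL total → factor 11.15/2.25 = 4.9556
Overall dilution factor = 73.857 × 24 × 105.56 × 92.111 × 66.714 × 4.9556 = 5.6978 × 10^9
Stock = 0.439 nM × 5.6978 × 10^9 = 2.501 × 10^9 nM = 2.50 M

2.50 M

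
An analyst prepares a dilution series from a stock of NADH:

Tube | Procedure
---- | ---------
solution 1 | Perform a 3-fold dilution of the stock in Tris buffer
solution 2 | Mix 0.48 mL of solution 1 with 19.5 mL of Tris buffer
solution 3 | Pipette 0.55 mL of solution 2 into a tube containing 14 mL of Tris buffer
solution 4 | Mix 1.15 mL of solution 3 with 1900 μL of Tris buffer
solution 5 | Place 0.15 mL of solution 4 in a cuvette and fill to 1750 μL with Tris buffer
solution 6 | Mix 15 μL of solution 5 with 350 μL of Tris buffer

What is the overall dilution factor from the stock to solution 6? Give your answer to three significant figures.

2.49 × 10^6

Step 1: 3-fold → factor 3
Step 2: 0.48 mL + 19.5 mL = 19.98 mL total → factor 19.98/0.48 = 41.625
Step 3: 0.55 mL + 14 mL = 14.55 mL total → factor 14.55/0.55 = 26.455
Step 4: 1.15 mL + 1900 μL = 3.05 mL total → factor 3.05/1.15 = 2.6522
Step 5: 0.15 mL brought to 1750 μL → factor 1.75/0.15 = 11.667
Step 6: 15 μL + 350 μL = 365 μL total → factor 365/15 = 24.333
Overall dilution factor = 3 × 41.625 × 26.455 × 2.6522 × 11.667 × 24.333 = 2.4873 × 10^6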